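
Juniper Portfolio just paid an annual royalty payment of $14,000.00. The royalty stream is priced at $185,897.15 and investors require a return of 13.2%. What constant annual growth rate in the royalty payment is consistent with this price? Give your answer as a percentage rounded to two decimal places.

P = D₀(1+g)/(r−g) ⇒ P(r−g) = D₀(1+g) ⇒ g(P+D₀) = P·r − D₀
g = (P·r − D₀)/(P + D₀) = ($185,897.15×0.132 − $14,000.00) / ($185,897.15 + $14,000.00) = 0.052719

5.27%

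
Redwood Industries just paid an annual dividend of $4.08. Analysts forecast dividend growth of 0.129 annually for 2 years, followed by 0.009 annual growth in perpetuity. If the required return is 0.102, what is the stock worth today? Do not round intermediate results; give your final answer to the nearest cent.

$54.92

D_1 = 4.60632
D_2 = 5.20054
Terminal value at year 2: TV = D_2×(1+g_2)/(r−g_2) = 5.24734/0.093 = 56.42301
P_0 = D_1/(1+r)^1 + D_2/(1+r)^2 + TV/(1+r)^2
    = 4.17996 + 4.28238 + 46.46148 = 54.92382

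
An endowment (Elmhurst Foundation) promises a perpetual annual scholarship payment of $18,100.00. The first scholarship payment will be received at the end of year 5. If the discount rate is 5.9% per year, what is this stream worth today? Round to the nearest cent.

Value at end of year 4: C / r = $18,100.00 / 0.059 = $306,779.6610
Discount to today: PV = $306,779.6610 / (1 + 0.059)^4 = $306,779.6610 / 1.257720 = $243,917.37

$243917.37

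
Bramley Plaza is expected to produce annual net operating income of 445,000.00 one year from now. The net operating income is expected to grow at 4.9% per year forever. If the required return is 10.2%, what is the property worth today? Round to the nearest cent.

8396226.42

Growing perpetuity: P = D₁ / (r − g) = 445,000.0000 / (0.102 − 0.049) = 8,396,226.42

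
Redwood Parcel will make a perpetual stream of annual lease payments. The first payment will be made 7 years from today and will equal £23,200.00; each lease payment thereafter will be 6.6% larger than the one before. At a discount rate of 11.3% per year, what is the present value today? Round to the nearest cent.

£259668.42

Value at end of year 6: C₁ / (r − g) = £23,200.00 / (0.113 − 0.066) = £493,617.0213
Discount to today: PV = £493,617.0213 / (1 + 0.113)^6 = £493,617.0213 / 1.900951 = £259,668.42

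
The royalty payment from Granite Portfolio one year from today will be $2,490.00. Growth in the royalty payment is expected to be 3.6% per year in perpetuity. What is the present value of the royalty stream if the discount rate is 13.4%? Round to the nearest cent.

Growing perpetuity: P = D₁ / (r − g) = $2,490.0000 / (0.134 − 0.036) = $25,408.16

$25408.16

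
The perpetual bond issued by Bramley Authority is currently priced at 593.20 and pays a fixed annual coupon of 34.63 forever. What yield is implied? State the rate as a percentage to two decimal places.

5.84%

P = C/r ⇒ r = C/P = 34.63/593.20 = 0.058378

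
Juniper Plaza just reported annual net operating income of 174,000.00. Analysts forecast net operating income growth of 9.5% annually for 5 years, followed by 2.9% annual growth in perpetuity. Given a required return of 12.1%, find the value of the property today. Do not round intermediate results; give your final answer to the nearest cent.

D_1 = 190530.00000
D_2 = 208630.35000
D_3 = 228450.23325
D_4 = 250153.00541
D_5 = 273917.54092
Terminal value at year 5: TV = D_5×(1+g_2)/(r−g_2) = 281861.14961/0.092 = 3063708.14793
P_0 = D_1/(1+r)^1 + D_2/(1+r)^2 + D_3/(1+r)^3 + D_4/(1+r)^4 + D_5/(1+r)^5 + TV/(1+r)^5
    = 169964.31757 + 166022.23706 + 162171.58749 + 158410.24826 + 154736.14795 + 1730690.17651 = 2541994.71485

2541994.71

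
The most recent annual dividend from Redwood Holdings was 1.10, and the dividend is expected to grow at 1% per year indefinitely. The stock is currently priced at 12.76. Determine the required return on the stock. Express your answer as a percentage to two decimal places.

9.71%

D₁ = 1.10 × 1.01 = 1.1110
P = D₁/(r − g) ⇒ r = D₁/P + g = 1.1110/12.76 + 0.01 = 0.087069 + 0.01 = 0.097069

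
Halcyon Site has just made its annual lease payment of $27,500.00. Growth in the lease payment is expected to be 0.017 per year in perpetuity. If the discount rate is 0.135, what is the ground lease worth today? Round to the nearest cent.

D₁ = D₀ × (1 + g) = $27,500.00 × 1.017 = $27,967.5000
Growing perpetuity: P = D₁ / (r − g) = $27,967.5000 / (0.135 − 0.017) = $237,012.71

$237012.71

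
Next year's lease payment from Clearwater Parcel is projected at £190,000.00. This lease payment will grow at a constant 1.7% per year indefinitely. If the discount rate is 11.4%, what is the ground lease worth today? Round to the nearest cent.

Growing perpetuity: P = D₁ / (r − g) = £190,000.0000 / (0.114 − 0.017) = £1,958,762.89

£1958762.89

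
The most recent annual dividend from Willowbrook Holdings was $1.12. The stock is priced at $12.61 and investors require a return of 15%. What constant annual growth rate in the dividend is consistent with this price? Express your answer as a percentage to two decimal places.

P = D₀(1+g)/(r−g) ⇒ P(r−g) = D₀(1+g) ⇒ g(P+D₀) = P·r − D₀
g = (P·r − D₀)/(P + D₀) = ($12.61×0.15 − $1.12) / ($12.61 + $1.12) = 0.056191

5.62%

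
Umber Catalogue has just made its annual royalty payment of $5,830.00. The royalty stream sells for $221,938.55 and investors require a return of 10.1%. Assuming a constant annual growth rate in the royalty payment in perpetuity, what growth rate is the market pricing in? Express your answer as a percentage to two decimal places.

7.28%

P = D₀(1+g)/(r−g) ⇒ P(r−g) = D₀(1+g) ⇒ g(P+D₀) = P·r − D₀
g = (P·r − D₀)/(P + D₀) = ($221,938.55×0.101 − $5,830.00) / ($221,938.55 + $5,830.00) = 0.072819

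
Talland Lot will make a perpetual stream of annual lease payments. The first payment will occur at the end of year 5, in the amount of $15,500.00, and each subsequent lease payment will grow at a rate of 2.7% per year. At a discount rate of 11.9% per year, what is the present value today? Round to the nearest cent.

$107454.23

Value at end of year 4: C₁ / (r − g) = $15,500.00 / (0.119 − 0.027) = $168,478.2609
Discount to today: PV = $168,478.2609 / (1 + 0.119)^4 = $168,478.2609 / 1.567907 = $107,454.23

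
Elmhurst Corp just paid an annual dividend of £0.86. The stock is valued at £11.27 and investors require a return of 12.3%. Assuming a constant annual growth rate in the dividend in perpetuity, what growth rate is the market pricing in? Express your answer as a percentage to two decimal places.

4.34%

P = D₀(1+g)/(r−g) ⇒ P(r−g) = D₀(1+g) ⇒ g(P+D₀) = P·r − D₀
g = (P·r − D₀)/(P + D₀) = (£11.27×0.123 − £0.86) / (£11.27 + £0.86) = 0.043381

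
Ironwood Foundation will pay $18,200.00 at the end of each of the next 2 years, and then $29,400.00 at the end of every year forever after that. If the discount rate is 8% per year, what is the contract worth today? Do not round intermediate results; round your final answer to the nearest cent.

$347527.43

PV of 2-year annuity: $18,200.00 × [1 − (1+0.08)^−2] / 0.08 = 32455.41838
Perpetuity value at year 2: $29,400.00 / 0.08 = 367500.00000
PV of perpetuity: 367500.00000 / (1+0.08)^2 = 315072.01646
Total PV = 32455.41838 + 315072.01646 = 347527.43484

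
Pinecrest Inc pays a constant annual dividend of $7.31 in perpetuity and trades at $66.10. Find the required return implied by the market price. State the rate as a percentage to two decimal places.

11.06%

P = C/r ⇒ r = C/P = $7.31/$66.10 = 0.110590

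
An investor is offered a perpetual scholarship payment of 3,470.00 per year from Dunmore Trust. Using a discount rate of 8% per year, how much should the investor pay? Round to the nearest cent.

43375.00

Level perpetuity: PV = C / r = 3,470.00 / 0.08 = 43,375.00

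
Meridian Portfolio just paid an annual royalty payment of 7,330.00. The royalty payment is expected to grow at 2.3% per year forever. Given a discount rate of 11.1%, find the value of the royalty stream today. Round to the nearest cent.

D₁ = D₀ × (1 + g) = 7,330.00 × 1.023 = 7,498.5900
Growing perpetuity: P = D₁ / (r − g) = 7,498.5900 / (0.111 − 0.023) = 85,211.25

85211.25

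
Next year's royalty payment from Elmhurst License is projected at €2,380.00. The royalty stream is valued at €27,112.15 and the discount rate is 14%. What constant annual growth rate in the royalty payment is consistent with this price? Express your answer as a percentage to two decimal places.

P = D₁/(r−g) ⇒ g = r − D₁/P = 0.14 − €2,380.00/€27,112.15 = 0.052216

5.22%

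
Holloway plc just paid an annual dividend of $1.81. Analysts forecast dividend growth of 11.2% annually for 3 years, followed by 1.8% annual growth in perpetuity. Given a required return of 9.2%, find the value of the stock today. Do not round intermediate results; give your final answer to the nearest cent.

D_1 = 2.01272
D_2 = 2.23814
D_3 = 2.48882
Terminal value at year 3: TV = D_3×(1+g_2)/(r−g_2) = 2.53362/0.074 = 34.23805
P_0 = D_1/(1+r)^1 + D_2/(1+r)^2 + D_3/(1+r)^3 + TV/(1+r)^3
    = 1.84315 + 1.87691 + 1.91128 + 26.29306 = 31.92440

$31.92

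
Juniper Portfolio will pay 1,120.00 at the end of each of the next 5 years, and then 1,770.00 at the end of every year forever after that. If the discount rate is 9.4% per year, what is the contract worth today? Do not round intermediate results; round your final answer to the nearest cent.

PV of 5-year annuity: 1,120.00 × [1 − (1+0.094)^−5] / 0.094 = 4311.56854
Perpetuity value at year 5: 1,770.00 / 0.094 = 18829.78723
PV of perpetuity: 18829.78723 / (1+0.094)^5 = 12015.96910
Total PV = 4311.56854 + 12015.96910 = 16327.53764

16327.54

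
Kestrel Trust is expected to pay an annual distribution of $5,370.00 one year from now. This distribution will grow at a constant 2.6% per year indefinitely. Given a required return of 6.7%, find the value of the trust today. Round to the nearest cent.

$130975.61

Growing perpetuity: P = D₁ / (r − g) = $5,370.0000 / (0.067 − 0.026) = $130,975.61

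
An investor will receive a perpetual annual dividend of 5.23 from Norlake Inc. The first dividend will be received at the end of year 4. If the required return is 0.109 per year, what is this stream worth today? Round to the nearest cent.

Value at end of year 3: C / r = 5.23 / 0.109 = 47.9817
Discount to today: PV = 47.9817 / (1 + 0.109)^3 = 47.9817 / 1.363938 = 35.18

35.18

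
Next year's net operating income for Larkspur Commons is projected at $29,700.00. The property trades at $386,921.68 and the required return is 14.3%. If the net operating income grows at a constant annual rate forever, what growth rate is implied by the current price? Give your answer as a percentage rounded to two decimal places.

P = D₁/(r−g) ⇒ g = r − D₁/P = 0.143 − $29,700.00/$386,921.68 = 0.066240

6.62%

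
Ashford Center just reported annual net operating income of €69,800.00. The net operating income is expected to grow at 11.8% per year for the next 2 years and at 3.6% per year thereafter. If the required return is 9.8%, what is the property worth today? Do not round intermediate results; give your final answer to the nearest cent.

D_1 = 78036.40000
D_2 = 87244.69520
Terminal value at year 2: TV = D_2×(1+g_2)/(r−g_2) = 90385.50423/0.062 = 1457830.71334
P_0 = D_1/(1+r)^1 + D_2/(1+r)^2 + TV/(1+r)^2
    = 71071.40255 + 72365.96362 + 1209211.90817 = 1352649.27434

€1352649.27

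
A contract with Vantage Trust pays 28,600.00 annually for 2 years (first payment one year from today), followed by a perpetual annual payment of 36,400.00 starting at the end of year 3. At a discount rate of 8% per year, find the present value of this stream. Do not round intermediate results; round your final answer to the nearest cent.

PV of 2-year annuity: 28,600.00 × [1 − (1+0.08)^−2] / 0.08 = 51001.37174
Perpetuity value at year 2: 36,400.00 / 0.08 = 455000.00000
PV of perpetuity: 455000.00000 / (1+0.08)^2 = 390089.16324
Total PV = 51001.37174 + 390089.16324 = 441090.53498

441090.53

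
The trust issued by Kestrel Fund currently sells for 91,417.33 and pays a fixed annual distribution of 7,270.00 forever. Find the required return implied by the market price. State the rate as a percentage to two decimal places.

7.95%

P = C/r ⇒ r = C/P = 7,270.00/91,417.33 = 0.079525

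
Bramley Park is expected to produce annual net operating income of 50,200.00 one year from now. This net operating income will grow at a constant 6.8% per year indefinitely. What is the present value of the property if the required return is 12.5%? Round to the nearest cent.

Growing perpetuity: P = D₁ / (r − g) = 50,200.0000 / (0.125 − 0.068) = 880,701.75

880701.75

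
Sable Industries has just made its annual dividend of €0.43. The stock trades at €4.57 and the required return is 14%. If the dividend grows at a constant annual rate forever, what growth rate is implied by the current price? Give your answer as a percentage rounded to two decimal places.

P = D₀(1+g)/(r−g) ⇒ P(r−g) = D₀(1+g) ⇒ g(P+D₀) = P·r − D₀
g = (P·r − D₀)/(P + D₀) = (€4.57×0.14 − €0.43) / (€4.57 + €0.43) = 0.041960

4.20%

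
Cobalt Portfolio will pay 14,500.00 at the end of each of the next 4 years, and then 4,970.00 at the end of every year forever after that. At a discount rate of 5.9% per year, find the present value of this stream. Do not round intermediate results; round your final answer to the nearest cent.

PV of 4-year annuity: 14,500.00 × [1 − (1+0.059)^−4] / 0.059 = 50359.29655
Perpetuity value at year 4: 4,970.00 / 0.059 = 84237.28814
PV of perpetuity: 84237.28814 / (1+0.059)^4 = 66976.20511
Total PV = 50359.29655 + 66976.20511 = 117335.50166

117335.50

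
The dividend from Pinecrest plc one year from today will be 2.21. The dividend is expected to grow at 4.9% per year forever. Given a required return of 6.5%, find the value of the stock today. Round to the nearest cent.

Growing perpetuity: P = D₁ / (r − g) = 2.2100 / (0.065 − 0.049) = 138.13

138.13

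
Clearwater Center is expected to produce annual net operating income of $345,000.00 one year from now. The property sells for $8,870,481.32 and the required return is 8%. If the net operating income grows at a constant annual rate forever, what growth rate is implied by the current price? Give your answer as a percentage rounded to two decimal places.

4.11%

P = D₁/(r−g) ⇒ g = r − D₁/P = 0.08 − $345,000.00/$8,870,481.32 = 0.041107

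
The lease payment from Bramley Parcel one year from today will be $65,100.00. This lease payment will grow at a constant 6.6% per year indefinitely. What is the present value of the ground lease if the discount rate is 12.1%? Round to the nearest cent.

$1183636.36

Growing perpetuity: P = D₁ / (r − g) = $65,100.0000 / (0.121 − 0.066) = $1,183,636.36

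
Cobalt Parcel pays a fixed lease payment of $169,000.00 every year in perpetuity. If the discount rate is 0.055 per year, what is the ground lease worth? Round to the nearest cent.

Level perpetuity: PV = C / r = $169,000.00 / 0.055 = $3,072,727.27

$3072727.27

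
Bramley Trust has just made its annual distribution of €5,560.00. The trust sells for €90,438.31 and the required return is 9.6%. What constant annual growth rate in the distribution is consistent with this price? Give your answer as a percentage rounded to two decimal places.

3.25%

P = D₀(1+g)/(r−g) ⇒ P(r−g) = D₀(1+g) ⇒ g(P+D₀) = P·r − D₀
g = (P·r − D₀)/(P + D₀) = (€90,438.31×0.096 − €5,560.00) / (€90,438.31 + €5,560.00) = 0.032522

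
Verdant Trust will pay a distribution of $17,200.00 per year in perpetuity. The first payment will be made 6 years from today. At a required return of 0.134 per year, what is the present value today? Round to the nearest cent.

$68447.62

Value at end of year 5: C / r = $17,200.00 / 0.134 = $128,358.2090
Discount to today: PV = $128,358.2090 / (1 + 0.134)^5 = $128,358.2090 / 1.875276 = $68,447.62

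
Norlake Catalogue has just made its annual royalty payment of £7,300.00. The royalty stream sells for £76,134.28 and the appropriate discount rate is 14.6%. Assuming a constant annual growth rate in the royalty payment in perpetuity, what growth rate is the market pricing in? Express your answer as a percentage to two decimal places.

P = D₀(1+g)/(r−g) ⇒ P(r−g) = D₀(1+g) ⇒ g(P+D₀) = P·r − D₀
g = (P·r − D₀)/(P + D₀) = (£76,134.28×0.146 − £7,300.00) / (£76,134.28 + £7,300.00) = 0.045732

4.57%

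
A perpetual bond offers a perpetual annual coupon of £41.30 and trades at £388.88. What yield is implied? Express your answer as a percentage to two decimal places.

10.62%

P = C/r ⇒ r = C/P = £41.30/£388.88 = 0.106202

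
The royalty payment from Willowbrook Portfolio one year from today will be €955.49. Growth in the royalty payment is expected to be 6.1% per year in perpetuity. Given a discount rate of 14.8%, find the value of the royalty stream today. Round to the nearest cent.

€10982.64

Growing perpetuity: P = D₁ / (r − g) = €955.4900 / (0.148 − 0.061) = €10,982.64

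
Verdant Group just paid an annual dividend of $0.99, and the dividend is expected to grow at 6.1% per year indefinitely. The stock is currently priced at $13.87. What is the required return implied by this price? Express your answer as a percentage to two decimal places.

D₁ = $0.99 × 1.061 = $1.0504
P = D₁/(r − g) ⇒ r = D₁/P + g = $1.0504/$13.87 + 0.061 = 0.075731 + 0.061 = 0.136731

13.67%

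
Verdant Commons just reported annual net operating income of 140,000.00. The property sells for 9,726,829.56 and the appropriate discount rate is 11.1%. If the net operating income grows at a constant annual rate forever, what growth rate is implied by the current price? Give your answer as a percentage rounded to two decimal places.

P = D₀(1+g)/(r−g) ⇒ P(r−g) = D₀(1+g) ⇒ g(P+D₀) = P·r − D₀
g = (P·r − D₀)/(P + D₀) = (9,726,829.56×0.111 − 140,000.00) / (9,726,829.56 + 140,000.00) = 0.095236

9.52%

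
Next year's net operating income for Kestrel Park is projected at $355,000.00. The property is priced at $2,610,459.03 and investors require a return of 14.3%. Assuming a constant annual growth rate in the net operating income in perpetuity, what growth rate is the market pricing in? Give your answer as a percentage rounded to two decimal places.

0.70%

P = D₁/(r−g) ⇒ g = r − D₁/P = 0.143 − $355,000.00/$2,610,459.03 = 0.007009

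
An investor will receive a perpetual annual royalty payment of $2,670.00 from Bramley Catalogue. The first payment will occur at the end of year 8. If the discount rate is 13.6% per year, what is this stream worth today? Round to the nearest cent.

$8041.26

Value at end of year 7: C / r = $2,670.00 / 0.136 = $19,632.3529
Discount to today: PV = $19,632.3529 / (1 + 0.136)^7 = $19,632.3529 / 2.441453 = $8,041.26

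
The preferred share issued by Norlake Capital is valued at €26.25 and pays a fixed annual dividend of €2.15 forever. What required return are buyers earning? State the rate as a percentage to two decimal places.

P = C/r ⇒ r = C/P = €2.15/€26.25 = 0.081905

8.19%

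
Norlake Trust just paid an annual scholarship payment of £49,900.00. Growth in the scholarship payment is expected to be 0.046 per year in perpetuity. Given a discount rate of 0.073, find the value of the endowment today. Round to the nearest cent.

£1933162.96

D₁ = D₀ × (1 + g) = £49,900.00 × 1.046 = £52,195.4000
Growing perpetuity: P = D₁ / (r − g) = £52,195.4000 / (0.073 − 0.046) = £1,933,162.96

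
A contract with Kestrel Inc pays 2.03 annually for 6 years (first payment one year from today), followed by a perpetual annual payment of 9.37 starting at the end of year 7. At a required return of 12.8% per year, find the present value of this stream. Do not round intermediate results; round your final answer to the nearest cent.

PV of 6-year annuity: 2.03 × [1 − (1+0.128)^−6] / 0.128 = 8.16043
Perpetuity value at year 6: 9.37 / 0.128 = 73.20312
PV of perpetuity: 73.20312 / (1+0.128)^6 = 35.53653
Total PV = 8.16043 + 35.53653 = 43.69696

43.70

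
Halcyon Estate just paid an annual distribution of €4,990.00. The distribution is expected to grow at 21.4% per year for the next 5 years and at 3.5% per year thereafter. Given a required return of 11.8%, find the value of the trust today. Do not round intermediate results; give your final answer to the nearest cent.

D_1 = 6057.86000
D_2 = 7354.24204
D_3 = 8928.04984
D_4 = 10838.65250
D_5 = 13158.12414
Terminal value at year 5: TV = D_5×(1+g_2)/(r−g_2) = 13618.65848/0.083 = 164080.22267
P_0 = D_1/(1+r)^1 + D_2/(1+r)^2 + D_3/(1+r)^3 + D_4/(1+r)^4 + D_5/(1+r)^5 + TV/(1+r)^5
    = 5418.47943 + 5883.75136 + 6388.97509 + 6937.58119 + 7533.29478 + 93939.27822 = 126101.36007

€126101.36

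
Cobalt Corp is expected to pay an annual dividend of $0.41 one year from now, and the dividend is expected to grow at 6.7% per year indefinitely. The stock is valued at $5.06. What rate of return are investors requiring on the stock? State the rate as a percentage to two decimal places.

14.80%

P = D₁/(r − g) ⇒ r = D₁/P + g = $0.4100/$5.06 + 0.067 = 0.081028 + 0.067 = 0.148028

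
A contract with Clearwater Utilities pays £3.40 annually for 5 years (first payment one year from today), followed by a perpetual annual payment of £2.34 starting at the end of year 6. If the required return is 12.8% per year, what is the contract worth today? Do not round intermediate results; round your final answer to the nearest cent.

£22.03

PV of 5-year annuity: £3.40 × [1 − (1+0.128)^−5] / 0.128 = 12.01717
Perpetuity value at year 5: £2.34 / 0.128 = 18.28125
PV of perpetuity: 18.28125 / (1+0.128)^5 = 10.01061
Total PV = 12.01717 + 10.01061 = 22.02778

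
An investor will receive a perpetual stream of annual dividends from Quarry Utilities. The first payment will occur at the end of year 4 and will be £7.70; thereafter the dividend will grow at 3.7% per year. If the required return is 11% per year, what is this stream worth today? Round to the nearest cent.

Value at end of year 3: C₁ / (r − g) = £7.70 / (0.11 − 0.037) = £105.4795
Discount to today: PV = £105.4795 / (1 + 0.11)^3 = £105.4795 / 1.367631 = £77.13

£77.13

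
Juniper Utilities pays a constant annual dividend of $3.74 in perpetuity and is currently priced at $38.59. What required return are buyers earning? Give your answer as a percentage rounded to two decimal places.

9.69%

P = C/r ⇒ r = C/P = $3.74/$38.59 = 0.096916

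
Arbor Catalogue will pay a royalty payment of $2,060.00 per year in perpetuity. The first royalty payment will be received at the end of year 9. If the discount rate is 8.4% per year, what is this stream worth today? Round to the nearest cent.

Value at end of year 8: C / r = $2,060.00 / 0.084 = $24,523.8095
Discount to today: PV = $24,523.8095 / (1 + 0.084)^8 = $24,523.8095 / 1.906489 = $12,863.34

$12863.34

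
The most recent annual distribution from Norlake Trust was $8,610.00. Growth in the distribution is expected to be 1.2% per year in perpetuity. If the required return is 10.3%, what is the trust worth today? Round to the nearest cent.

D₁ = D₀ × (1 + g) = $8,610.00 × 1.012 = $8,713.3200
Growing perpetuity: P = D₁ / (r − g) = $8,713.3200 / (0.103 − 0.012) = $95,750.77

$95750.77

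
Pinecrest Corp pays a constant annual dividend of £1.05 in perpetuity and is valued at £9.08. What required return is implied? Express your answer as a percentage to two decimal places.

P = C/r ⇒ r = C/P = £1.05/£9.08 = 0.115639

11.56%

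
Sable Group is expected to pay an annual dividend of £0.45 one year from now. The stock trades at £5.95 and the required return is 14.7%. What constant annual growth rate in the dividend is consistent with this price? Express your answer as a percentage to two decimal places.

7.14%

P = D₁/(r−g) ⇒ g = r − D₁/P = 0.147 − £0.45/£5.95 = 0.071370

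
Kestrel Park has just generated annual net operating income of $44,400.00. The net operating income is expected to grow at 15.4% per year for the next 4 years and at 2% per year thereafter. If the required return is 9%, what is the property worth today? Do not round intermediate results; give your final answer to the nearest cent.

$1018080.80

D_1 = 51237.60000
D_2 = 59128.19040
D_3 = 68233.93172
D_4 = 78741.95721
Terminal value at year 4: TV = D_4×(1+g_2)/(r−g_2) = 80316.79635/0.07 = 1147382.80501
P_0 = D_1/(1+r)^1 + D_2/(1+r)^2 + D_3/(1+r)^3 + D_4/(1+r)^4 + TV/(1+r)^4
    = 47006.97248 + 49767.01490 + 52689.11486 + 55782.78765 + 812834.90581 = 1018080.79570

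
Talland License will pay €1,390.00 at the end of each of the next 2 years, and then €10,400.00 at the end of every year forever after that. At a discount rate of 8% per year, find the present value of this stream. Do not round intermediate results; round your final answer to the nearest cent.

PV of 2-year annuity: €1,390.00 × [1 − (1+0.08)^−2] / 0.08 = 2478.73800
Perpetuity value at year 2: €10,400.00 / 0.08 = 130000.00000
PV of perpetuity: 130000.00000 / (1+0.08)^2 = 111454.04664
Total PV = 2478.73800 + 111454.04664 = 113932.78464

€113932.78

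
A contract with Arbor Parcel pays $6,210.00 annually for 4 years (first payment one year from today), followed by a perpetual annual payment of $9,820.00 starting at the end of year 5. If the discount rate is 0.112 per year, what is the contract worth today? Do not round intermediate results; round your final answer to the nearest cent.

PV of 4-year annuity: $6,210.00 × [1 − (1+0.112)^−4] / 0.112 = 19184.20522
Perpetuity value at year 4: $9,820.00 / 0.112 = 87678.57143
PV of perpetuity: 87678.57143 / (1+0.112)^4 = 57342.19538
Total PV = 19184.20522 + 57342.19538 = 76526.40060

$76526.40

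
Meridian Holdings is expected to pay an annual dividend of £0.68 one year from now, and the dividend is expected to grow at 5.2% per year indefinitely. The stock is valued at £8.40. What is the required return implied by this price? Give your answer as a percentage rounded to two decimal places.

13.30%

P = D₁/(r − g) ⇒ r = D₁/P + g = £0.6800/£8.40 + 0.052 = 0.080952 + 0.052 = 0.132952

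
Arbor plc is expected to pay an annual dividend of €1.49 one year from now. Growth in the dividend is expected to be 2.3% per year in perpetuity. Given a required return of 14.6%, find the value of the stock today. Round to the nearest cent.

€12.11

Growing perpetuity: P = D₁ / (r − g) = €1.4900 / (0.146 − 0.023) = €12.11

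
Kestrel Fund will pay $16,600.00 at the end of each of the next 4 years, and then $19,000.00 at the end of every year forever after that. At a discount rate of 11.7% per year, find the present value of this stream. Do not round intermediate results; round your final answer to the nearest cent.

$155057.22

PV of 4-year annuity: $16,600.00 × [1 − (1+0.117)^−4] / 0.117 = 50740.23494
Perpetuity value at year 4: $19,000.00 / 0.117 = 162393.16239
PV of perpetuity: 162393.16239 / (1+0.117)^4 = 104316.98987
Total PV = 50740.23494 + 104316.98987 = 155057.22481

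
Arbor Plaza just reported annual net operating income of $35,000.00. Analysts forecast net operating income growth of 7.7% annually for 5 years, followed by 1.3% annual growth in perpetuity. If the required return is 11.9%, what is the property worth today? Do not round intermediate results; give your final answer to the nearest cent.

$432502.06

D_1 = 37695.00000
D_2 = 40597.51500
D_3 = 43723.52365
D_4 = 47090.23498
D_5 = 50716.18307
Terminal value at year 5: TV = D_5×(1+g_2)/(r−g_2) = 51375.49345/0.106 = 484674.46650
P_0 = D_1/(1+r)^1 + D_2/(1+r)^2 + D_3/(1+r)^3 + D_4/(1+r)^4 + D_5/(1+r)^5 + TV/(1+r)^5
    = 33686.32708 + 32421.96091 + 31205.05085 + 30033.81570 + 28906.54112 + 276248.35991 = 432502.05557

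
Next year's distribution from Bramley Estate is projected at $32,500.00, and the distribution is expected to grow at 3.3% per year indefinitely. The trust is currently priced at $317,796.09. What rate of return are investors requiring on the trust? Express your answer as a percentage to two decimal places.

P = D₁/(r − g) ⇒ r = D₁/P + g = $32,500.0000/$317,796.09 + 0.033 = 0.102267 + 0.033 = 0.135267

13.53%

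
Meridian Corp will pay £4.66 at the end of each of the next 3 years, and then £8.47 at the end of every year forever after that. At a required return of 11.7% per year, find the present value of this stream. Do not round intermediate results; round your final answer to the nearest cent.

£63.19

PV of 3-year annuity: £4.66 × [1 − (1+0.117)^−3] / 0.117 = 11.25049
Perpetuity value at year 3: £8.47 / 0.117 = 72.39316
PV of perpetuity: 72.39316 / (1+0.117)^3 = 51.94432
Total PV = 11.25049 + 51.94432 = 63.19480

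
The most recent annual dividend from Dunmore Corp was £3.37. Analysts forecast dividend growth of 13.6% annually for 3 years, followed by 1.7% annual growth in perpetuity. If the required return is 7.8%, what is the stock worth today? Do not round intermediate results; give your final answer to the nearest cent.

£76.99

D_1 = 3.82832
D_2 = 4.34897
D_3 = 4.94043
Terminal value at year 3: TV = D_3×(1+g_2)/(r−g_2) = 5.02442/0.061 = 82.36752
P_0 = D_1/(1+r)^1 + D_2/(1+r)^2 + D_3/(1+r)^3 + TV/(1+r)^3
    = 3.55132 + 3.74239 + 3.94374 + 65.75060 = 76.98805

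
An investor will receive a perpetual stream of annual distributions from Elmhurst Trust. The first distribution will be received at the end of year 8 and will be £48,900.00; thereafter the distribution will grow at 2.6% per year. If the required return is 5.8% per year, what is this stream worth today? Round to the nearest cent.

£1029814.98

Value at end of year 7: C₁ / (r − g) = £48,900.00 / (0.058 − 0.026) = £1,528,125.0000
Discount to today: PV = £1,528,125.0000 / (1 + 0.058)^7 = £1,528,125.0000 / 1.483883 = £1,029,814.98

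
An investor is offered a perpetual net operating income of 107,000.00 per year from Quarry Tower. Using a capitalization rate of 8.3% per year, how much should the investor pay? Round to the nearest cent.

1289156.63

Level perpetuity: PV = C / r = 107,000.00 / 0.083 = 1,289,156.63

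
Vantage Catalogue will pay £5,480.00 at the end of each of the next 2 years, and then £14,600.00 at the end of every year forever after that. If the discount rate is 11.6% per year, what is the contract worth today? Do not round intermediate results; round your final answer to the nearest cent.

£110367.41

PV of 2-year annuity: £5,480.00 × [1 − (1+0.116)^−2] / 0.116 = 9310.38913
Perpetuity value at year 2: £14,600.00 / 0.116 = 125862.06897
PV of perpetuity: 125862.06897 / (1+0.116)^2 = 101057.01764
Total PV = 9310.38913 + 101057.01764 = 110367.40677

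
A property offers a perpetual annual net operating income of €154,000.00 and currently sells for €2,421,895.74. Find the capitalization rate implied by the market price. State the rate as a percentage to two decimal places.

6.36%

P = C/r ⇒ r = C/P = €154,000.00/€2,421,895.74 = 0.063587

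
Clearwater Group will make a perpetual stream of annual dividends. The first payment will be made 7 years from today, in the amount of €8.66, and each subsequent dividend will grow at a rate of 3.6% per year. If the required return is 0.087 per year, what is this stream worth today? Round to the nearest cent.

€102.94

Value at end of year 6: C₁ / (r − g) = €8.66 / (0.087 − 0.036) = €169.8039
Discount to today: PV = €169.8039 / (1 + 0.087)^6 = €169.8039 / 1.649595 = €102.94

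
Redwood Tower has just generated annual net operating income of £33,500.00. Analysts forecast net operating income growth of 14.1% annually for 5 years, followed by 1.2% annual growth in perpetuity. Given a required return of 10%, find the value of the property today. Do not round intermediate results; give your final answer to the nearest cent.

D_1 = 38223.50000
D_2 = 43613.01350
D_3 = 49762.44840
D_4 = 56778.95363
D_5 = 64784.78609
Terminal value at year 5: TV = D_5×(1+g_2)/(r−g_2) = 65562.20352/0.088 = 745025.04003
P_0 = D_1/(1+r)^1 + D_2/(1+r)^2 + D_3/(1+r)^3 + D_4/(1+r)^4 + D_5/(1+r)^5 + TV/(1+r)^5
    = 34748.63636 + 36043.81281 + 37387.26401 + 38780.78931 + 40226.25509 + 462601.93357 = 649788.69116

£649788.69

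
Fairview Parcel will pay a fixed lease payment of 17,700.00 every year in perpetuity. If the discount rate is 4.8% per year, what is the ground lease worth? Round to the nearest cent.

368750.00

Level perpetuity: PV = C / r = 17,700.00 / 0.048 = 368,750.00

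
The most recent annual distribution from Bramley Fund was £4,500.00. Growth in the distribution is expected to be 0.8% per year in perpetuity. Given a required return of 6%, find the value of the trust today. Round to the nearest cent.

£87230.77

D₁ = D₀ × (1 + g) = £4,500.00 × 1.008 = £4,536.0000
Growing perpetuity: P = D₁ / (r − g) = £4,536.0000 / (0.06 − 0.008) = £87,230.77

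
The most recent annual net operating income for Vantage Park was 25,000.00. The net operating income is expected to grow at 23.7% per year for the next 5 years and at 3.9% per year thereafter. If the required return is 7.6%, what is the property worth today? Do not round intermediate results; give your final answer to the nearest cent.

D_1 = 30925.00000
D_2 = 38254.22500
D_3 = 47320.47633
D_4 = 58535.42921
D_5 = 72408.32594
Terminal value at year 5: TV = D_5×(1+g_2)/(r−g_2) = 75232.25065/0.037 = 2033304.07160
P_0 = D_1/(1+r)^1 + D_2/(1+r)^2 + D_3/(1+r)^3 + D_4/(1+r)^4 + D_5/(1+r)^5 + TV/(1+r)^5
    = 28740.70632 + 33041.12799 + 37985.01424 + 43668.64555 + 50202.70869 + 1409746.33323 = 1603384.53603

1603384.54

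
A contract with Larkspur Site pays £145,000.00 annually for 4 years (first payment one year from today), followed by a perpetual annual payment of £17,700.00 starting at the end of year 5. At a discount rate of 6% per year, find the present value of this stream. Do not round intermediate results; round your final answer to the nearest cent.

£736107.94

PV of 4-year annuity: £145,000.00 × [1 − (1+0.06)^−4] / 0.06 = 502440.31384
Perpetuity value at year 4: £17,700.00 / 0.06 = 295000.00000
PV of perpetuity: 295000.00000 / (1+0.06)^4 = 233667.63066
Total PV = 502440.31384 + 233667.63066 = 736107.94450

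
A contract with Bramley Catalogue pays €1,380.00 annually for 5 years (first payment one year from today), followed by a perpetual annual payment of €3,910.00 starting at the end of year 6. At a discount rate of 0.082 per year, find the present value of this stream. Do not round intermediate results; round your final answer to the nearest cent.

€37634.39

PV of 5-year annuity: €1,380.00 × [1 − (1+0.082)^−5] / 0.082 = 5481.01736
Perpetuity value at year 5: €3,910.00 / 0.082 = 47682.92683
PV of perpetuity: 47682.92683 / (1+0.082)^5 = 32153.37763
Total PV = 5481.01736 + 32153.37763 = 37634.39499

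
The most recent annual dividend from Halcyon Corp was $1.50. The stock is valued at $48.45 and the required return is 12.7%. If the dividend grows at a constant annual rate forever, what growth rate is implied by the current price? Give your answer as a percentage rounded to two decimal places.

9.32%

P = D₀(1+g)/(r−g) ⇒ P(r−g) = D₀(1+g) ⇒ g(P+D₀) = P·r − D₀
g = (P·r − D₀)/(P + D₀) = ($48.45×0.127 − $1.50) / ($48.45 + $1.50) = 0.093156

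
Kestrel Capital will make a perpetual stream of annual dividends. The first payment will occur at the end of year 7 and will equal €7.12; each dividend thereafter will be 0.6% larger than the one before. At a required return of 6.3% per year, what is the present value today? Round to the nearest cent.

Value at end of year 6: C₁ / (r − g) = €7.12 / (0.063 − 0.006) = €124.9123
Discount to today: PV = €124.9123 / (1 + 0.063)^6 = €124.9123 / 1.442778 = €86.58

€86.58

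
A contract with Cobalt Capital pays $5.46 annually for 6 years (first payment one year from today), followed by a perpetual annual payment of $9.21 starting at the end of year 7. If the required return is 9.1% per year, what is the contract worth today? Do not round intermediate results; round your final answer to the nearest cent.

$84.44

PV of 6-year annuity: $5.46 × [1 − (1+0.091)^−6] / 0.091 = 24.42026
Perpetuity value at year 6: $9.21 / 0.091 = 101.20879
PV of perpetuity: 101.20879 / (1+0.091)^6 = 60.01637
Total PV = 24.42026 + 60.01637 = 84.43663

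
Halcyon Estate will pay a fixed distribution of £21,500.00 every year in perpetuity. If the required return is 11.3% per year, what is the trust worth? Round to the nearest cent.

£190265.49

Level perpetuity: PV = C / r = £21,500.00 / 0.113 = £190,265.49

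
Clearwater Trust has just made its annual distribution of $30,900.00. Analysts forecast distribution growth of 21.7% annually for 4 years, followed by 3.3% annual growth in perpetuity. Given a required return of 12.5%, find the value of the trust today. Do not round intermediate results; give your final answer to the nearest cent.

D_1 = 37605.30000
D_2 = 45765.65010
D_3 = 55696.79617
D_4 = 67783.00094
Terminal value at year 4: TV = D_4×(1+g_2)/(r−g_2) = 70019.83997/0.092 = 761085.21709
P_0 = D_1/(1+r)^1 + D_2/(1+r)^2 + D_3/(1+r)^3 + D_4/(1+r)^4 + TV/(1+r)^4
    = 33426.93333 + 36160.51366 + 39117.64011 + 42316.59379 + 475141.75418 = 626163.43507

$626163.44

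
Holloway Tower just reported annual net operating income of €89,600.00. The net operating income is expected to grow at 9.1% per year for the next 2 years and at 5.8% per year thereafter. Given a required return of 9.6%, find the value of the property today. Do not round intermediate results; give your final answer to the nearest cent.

D_1 = 97753.60000
D_2 = 106649.17760
Terminal value at year 2: TV = D_2×(1+g_2)/(r−g_2) = 112834.82990/0.038 = 2969337.62897
P_0 = D_1/(1+r)^1 + D_2/(1+r)^2 + TV/(1+r)^2
    = 89191.24088 + 88784.34653 + 2471943.12178 = 2649918.70918

€2649918.71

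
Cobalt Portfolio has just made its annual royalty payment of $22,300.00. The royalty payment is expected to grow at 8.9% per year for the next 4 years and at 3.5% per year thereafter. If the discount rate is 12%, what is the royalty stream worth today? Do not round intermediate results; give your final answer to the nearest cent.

D_1 = 24284.70000
D_2 = 26446.03830
D_3 = 28799.73571
D_4 = 31362.91219
Terminal value at year 4: TV = D_4×(1+g_2)/(r−g_2) = 32460.61411/0.085 = 381889.57780
P_0 = D_1/(1+r)^1 + D_2/(1+r)^2 + D_3/(1+r)^3 + D_4/(1+r)^4 + TV/(1+r)^4
    = 21682.76786 + 21082.61982 + 20499.08302 + 19931.69769 + 242697.73065 = 325893.89903

$325893.90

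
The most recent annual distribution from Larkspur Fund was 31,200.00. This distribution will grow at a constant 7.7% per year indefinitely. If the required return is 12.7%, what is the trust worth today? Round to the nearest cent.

672048.00

D₁ = D₀ × (1 + g) = 31,200.00 × 1.077 = 33,602.4000
Growing perpetuity: P = D₁ / (r − g) = 33,602.4000 / (0.127 − 0.077) = 672,048.00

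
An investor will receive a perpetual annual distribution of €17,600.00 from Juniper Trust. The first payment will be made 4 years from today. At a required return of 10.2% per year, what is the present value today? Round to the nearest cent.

€128934.08

Value at end of year 3: C / r = €17,600.00 / 0.102 = €172,549.0196
Discount to today: PV = €172,549.0196 / (1 + 0.102)^3 = €172,549.0196 / 1.338273 = €128,934.08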